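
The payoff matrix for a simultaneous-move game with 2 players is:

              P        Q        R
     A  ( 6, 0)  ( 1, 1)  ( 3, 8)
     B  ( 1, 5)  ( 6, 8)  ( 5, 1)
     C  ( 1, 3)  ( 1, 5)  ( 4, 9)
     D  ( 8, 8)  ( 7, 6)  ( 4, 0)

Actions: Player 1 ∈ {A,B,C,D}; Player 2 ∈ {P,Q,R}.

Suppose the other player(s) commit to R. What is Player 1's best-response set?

u_1(A vs R) = 3
u_1(B vs R) = 5
u_1(C vs R) = 4
u_1(D vs R) = 4
max payoff 5 at {B}

P1 best: {B}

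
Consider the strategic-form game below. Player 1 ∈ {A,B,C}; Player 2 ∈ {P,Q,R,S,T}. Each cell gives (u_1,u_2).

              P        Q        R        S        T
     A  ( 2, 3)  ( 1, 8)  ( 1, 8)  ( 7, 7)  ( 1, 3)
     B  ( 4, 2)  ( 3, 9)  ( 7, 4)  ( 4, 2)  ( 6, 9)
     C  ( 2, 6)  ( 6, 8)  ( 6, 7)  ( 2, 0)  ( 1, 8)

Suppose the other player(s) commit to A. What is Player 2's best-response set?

u_2(P vs A) = 3
u_2(Q vs A) = 8
u_2(R vs A) = 8
u_2(S vs A) = 7
u_2(T vs A) = 3
max payoff 8 at {Q,R}

P2 best: {Q,R}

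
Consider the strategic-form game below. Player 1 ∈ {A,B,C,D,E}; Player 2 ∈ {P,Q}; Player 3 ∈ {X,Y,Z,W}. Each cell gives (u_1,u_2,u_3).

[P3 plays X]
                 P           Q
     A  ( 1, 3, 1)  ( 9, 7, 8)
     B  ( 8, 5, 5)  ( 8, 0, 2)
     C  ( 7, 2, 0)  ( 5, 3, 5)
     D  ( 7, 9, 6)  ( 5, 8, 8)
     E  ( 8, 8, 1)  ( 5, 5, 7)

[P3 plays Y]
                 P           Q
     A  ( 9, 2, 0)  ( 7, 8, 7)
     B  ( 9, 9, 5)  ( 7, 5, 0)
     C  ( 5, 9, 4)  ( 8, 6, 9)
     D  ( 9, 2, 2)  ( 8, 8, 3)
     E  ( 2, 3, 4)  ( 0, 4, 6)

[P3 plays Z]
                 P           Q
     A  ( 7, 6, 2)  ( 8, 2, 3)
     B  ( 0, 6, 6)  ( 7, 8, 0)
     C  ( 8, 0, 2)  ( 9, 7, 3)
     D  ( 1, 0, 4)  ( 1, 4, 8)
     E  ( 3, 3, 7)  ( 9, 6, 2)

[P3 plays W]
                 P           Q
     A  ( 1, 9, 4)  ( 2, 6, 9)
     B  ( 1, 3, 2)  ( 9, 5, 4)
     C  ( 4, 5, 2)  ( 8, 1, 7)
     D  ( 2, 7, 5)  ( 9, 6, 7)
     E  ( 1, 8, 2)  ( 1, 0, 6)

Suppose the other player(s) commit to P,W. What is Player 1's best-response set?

u_1(A vs P,W) = 1
u_1(B vs P,W) = 1
u_1(C vs P,W) = 4
u_1(D vs P,W) = 2
u_1(E vs P,W) = 1
max payoff 4 at {C}

P1 best: {C}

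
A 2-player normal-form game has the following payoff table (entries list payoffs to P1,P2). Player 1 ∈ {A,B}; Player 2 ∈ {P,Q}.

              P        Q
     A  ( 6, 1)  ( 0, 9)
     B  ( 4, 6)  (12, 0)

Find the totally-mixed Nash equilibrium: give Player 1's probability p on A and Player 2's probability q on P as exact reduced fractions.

P1 indiff ⇒ q·6+(1-q)·0 = q·4+(1-q)·12 ⇒ q(2) = (1-q)(12) ⇒ q = 6/7
P2 indiff ⇒ p·1+(1-p)·6 = p·9+(1-p)·0 ⇒ p(-8) = (1-p)(-6) ⇒ p = 3/7

(p,q) = (3/7, 6/7)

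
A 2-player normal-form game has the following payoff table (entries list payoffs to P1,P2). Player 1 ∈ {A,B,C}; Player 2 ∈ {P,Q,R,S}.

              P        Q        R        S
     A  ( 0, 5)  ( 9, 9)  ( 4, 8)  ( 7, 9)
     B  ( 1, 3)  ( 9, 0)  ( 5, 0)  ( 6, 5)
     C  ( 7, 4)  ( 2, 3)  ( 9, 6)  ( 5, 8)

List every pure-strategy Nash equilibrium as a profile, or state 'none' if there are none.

NE set: (A,Q), (A,S)

(A,P): not NE [P1→C gives 7>0; P2→S gives 9>5]
(A,Q): NE
(A,R): not NE [P1→C gives 9>4; P2→S gives 9>8]
(A,S): NE
(B,P): not NE [P1→C gives 7>1; P2→S gives 5>3]
(B,Q): not NE [P2→S gives 5>0]
(B,R): not NE [P1→C gives 9>5; P2→S gives 5>0]
(B,S): not NE [P1→A gives 7>6]
(C,P): not NE [P2→S gives 8>4]
(C,Q): not NE [P1→B gives 9>2; P2→S gives 8>3]
(C,R): not NE [P2→S gives 8>6]
(C,S): not NE [P1→A gives 7>5]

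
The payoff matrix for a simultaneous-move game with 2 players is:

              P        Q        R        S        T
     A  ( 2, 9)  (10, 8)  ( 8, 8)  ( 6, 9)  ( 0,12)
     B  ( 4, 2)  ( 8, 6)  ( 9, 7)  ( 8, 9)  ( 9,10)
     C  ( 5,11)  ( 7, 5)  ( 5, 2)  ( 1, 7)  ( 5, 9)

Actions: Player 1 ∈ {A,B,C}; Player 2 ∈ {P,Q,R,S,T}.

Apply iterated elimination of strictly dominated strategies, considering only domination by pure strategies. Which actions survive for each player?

Survivors P1:{B,C} P2:{P,T}

P2 drop Q (S beats it: A:9>8 B:9>6 C:7>5)
P1 drop A (B beats it: P:4>2 R:9>8 S:8>6 T:9>0)
P2 drop R (S beats it: B:9>7 C:7>2)
P2 drop S (T beats it: B:10>9 C:9>7)
P1→{B,C} P2→{P,T}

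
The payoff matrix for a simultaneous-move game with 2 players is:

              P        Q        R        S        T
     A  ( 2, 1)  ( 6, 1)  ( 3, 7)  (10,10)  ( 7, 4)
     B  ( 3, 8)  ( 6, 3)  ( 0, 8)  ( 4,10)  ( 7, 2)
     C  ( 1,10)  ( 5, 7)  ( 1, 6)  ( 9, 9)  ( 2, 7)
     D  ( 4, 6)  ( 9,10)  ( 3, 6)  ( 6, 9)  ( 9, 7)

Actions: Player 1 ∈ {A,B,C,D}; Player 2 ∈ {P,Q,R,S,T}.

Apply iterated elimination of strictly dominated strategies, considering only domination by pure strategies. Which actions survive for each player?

P1 drop B (D beats it: P:4>3 Q:9>6 R:3>0 S:6>4 T:9>7)
P1 drop C (A beats it: P:2>1 Q:6>5 R:3>1 S:10>9 T:7>2)
P2 drop P (S beats it: A:10>1 D:9>6)
P2 drop R (S beats it: A:10>7 D:9>6)
P2 drop T (S beats it: A:10>4 D:9>7)
P1→{A,D} P2→{Q,S}

IESDS → P1:{A,D} P2:{Q,S}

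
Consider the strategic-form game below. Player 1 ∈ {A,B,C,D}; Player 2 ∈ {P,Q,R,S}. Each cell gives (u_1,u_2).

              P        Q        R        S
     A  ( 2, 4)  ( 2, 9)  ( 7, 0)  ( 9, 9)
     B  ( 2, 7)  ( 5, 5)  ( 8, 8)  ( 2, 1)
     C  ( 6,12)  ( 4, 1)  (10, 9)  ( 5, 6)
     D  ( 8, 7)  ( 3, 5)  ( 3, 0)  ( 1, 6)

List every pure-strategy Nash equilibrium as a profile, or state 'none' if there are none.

(A,P): not NE [P1→D gives 8>2; P2→S gives 9>4]
(A,Q): not NE [P1→B gives 5>2]
(A,R): not NE [P1→C gives 10>7; P2→S gives 9>0]
(A,S): NE
(B,P): not NE [P1→D gives 8>2; P2→R gives 8>7]
(B,Q): not NE [P2→R gives 8>5]
(B,R): not NE [P1→C gives 10>8]
(B,S): not NE [P1→A gives 9>2; P2→R gives 8>1]
(C,P): not NE [P1→D gives 8>6]
(C,Q): not NE [P1→B gives 5>4; P2→P gives 12>1]
(C,R): not NE [P2→P gives 12>9]
(C,S): not NE [P1→A gives 9>5; P2→P gives 12>6]
(D,P): NE
(D,Q): not NE [P1→B gives 5>3; P2→P gives 7>5]
(D,R): not NE [P1→C gives 10>3; P2→P gives 7>0]
(D,S): not NE [P1→A gives 9>1; P2→P gives 7>6]

NE set: (A,S), (D,P)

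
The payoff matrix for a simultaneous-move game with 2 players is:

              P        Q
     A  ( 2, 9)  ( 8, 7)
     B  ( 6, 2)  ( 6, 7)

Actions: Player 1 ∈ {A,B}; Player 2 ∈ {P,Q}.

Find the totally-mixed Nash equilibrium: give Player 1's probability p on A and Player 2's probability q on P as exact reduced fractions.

P1 mixes 5/7 on A; P2 mixes 1/3 on P

P1 indiff ⇒ q·2+(1-q)·8 = q·6+(1-q)·6 ⇒ q(-4) = (1-q)(-2) ⇒ q = 1/3
P2 indiff ⇒ p·9+(1-p)·2 = p·7+(1-p)·7 ⇒ p(2) = (1-p)(5) ⇒ p = 5/7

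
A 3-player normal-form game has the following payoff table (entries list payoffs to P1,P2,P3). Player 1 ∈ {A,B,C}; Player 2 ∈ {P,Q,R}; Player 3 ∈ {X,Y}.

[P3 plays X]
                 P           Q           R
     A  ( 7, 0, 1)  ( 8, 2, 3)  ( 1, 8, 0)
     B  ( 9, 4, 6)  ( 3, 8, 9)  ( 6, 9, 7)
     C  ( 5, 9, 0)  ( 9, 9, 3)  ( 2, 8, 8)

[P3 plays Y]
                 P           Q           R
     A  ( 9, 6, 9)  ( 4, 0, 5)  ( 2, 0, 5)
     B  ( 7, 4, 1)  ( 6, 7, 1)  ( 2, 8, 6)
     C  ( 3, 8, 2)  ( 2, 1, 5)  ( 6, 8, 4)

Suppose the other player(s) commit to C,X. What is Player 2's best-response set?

BR_2 = {P,Q}

u_2(P vs C,X) = 9
u_2(Q vs C,X) = 9
u_2(R vs C,X) = 8
max payoff 9 at {P,Q}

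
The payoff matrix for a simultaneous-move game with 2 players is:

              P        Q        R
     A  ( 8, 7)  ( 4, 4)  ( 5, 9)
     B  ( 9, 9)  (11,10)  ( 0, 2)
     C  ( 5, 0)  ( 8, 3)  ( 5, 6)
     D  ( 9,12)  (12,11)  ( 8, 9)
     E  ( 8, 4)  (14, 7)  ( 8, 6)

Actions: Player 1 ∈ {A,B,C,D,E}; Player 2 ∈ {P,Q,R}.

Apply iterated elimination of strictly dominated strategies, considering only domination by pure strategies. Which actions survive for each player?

Remaining: P1:{B,D,E} P2:{P,Q}

P1 drop A (D beats it: P:9>8 Q:12>4 R:8>5)
P1 drop C (D beats it: P:9>5 Q:12>8 R:8>5)
P2 drop R (Q beats it: B:10>2 D:11>9 E:7>6)
P1→{B,D,E} P2→{P,Q}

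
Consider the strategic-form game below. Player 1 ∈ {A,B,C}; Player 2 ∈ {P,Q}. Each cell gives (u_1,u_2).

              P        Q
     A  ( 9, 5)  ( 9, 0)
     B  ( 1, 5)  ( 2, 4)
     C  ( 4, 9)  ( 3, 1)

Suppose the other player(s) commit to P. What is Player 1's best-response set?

u_1(A vs P) = 9
u_1(B vs P) = 1
u_1(C vs P) = 4
max payoff 9 at {A}

BR_1 = {A}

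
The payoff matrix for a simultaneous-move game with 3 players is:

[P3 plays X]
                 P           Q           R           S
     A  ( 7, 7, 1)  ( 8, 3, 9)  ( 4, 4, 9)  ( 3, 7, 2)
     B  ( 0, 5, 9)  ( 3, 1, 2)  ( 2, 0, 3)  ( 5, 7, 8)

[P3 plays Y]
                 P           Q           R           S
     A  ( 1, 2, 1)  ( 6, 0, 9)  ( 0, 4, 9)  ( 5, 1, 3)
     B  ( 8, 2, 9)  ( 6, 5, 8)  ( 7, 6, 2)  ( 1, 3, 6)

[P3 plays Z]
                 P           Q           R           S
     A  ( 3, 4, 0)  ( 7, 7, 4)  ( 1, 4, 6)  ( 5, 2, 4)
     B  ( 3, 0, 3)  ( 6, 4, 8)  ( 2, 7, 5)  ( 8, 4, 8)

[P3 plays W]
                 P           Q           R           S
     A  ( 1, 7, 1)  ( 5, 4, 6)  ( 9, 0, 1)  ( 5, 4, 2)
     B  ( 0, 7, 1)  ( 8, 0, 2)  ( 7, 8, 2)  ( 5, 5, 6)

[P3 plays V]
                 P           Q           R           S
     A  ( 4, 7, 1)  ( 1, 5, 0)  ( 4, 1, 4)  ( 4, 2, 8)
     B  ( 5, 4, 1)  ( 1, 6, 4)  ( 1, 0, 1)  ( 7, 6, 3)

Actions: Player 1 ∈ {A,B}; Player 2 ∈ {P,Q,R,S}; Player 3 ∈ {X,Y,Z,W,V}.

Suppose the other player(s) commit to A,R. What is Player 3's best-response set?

u_3(X vs A,R) = 9
u_3(Y vs A,R) = 9
u_3(Z vs A,R) = 6
u_3(W vs A,R) = 1
u_3(V vs A,R) = 4
max payoff 9 at {X,Y}

argmax u_3 = {X,Y}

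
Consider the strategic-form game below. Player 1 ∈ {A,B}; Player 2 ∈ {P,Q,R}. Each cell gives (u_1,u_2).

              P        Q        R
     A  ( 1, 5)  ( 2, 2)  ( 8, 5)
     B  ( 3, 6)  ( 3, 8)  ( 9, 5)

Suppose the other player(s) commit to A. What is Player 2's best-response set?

P2 best: {P,R}

u_2(P vs A) = 5
u_2(Q vs A) = 2
u_2(R vs A) = 5
max payoff 5 at {P,R}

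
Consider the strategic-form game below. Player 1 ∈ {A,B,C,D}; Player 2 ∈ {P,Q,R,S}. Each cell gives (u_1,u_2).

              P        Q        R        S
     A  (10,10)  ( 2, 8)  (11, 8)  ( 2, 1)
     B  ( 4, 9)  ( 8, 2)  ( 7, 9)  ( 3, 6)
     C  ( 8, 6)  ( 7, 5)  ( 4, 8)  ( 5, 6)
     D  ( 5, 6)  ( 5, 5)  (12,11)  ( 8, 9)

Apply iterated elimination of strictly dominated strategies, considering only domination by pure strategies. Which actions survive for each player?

P2 drop Q (P beats it: A:10>8 B:9>2 C:6>5 D:6>5)
P1 drop B (D beats it: P:5>4 R:12>7 S:8>3)
P2 drop S (R beats it: A:8>1 C:8>6 D:11>9)
P1 drop C (A beats it: P:10>8 R:11>4)
P1→{A,D} P2→{P,R}

Survivors P1:{A,D} P2:{P,R}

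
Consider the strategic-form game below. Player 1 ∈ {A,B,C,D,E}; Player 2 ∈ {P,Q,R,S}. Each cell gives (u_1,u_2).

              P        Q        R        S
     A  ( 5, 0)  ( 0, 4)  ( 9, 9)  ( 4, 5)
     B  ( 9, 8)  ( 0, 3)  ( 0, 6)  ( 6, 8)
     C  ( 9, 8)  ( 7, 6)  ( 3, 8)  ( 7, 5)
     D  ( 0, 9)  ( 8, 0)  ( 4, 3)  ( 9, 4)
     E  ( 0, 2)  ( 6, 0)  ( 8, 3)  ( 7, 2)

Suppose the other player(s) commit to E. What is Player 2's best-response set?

u_2(P vs E) = 2
u_2(Q vs E) = 0
u_2(R vs E) = 3
u_2(S vs E) = 2
max payoff 3 at {R}

P2 best: {R}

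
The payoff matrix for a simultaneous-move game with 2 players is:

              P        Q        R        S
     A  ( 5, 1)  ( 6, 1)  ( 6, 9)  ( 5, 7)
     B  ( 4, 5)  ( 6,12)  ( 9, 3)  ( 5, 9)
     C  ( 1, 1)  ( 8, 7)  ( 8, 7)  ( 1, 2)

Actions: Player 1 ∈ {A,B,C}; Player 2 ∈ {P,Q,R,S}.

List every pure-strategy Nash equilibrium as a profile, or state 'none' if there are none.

PSNE = {(C,Q)}

(A,P): not NE [P2→R gives 9>1]
(A,Q): not NE [P1→C gives 8>6; P2→R gives 9>1]
(A,R): not NE [P1→B gives 9>6]
(A,S): not NE [P2→R gives 9>7]
(B,P): not NE [P1→A gives 5>4; P2→Q gives 12>5]
(B,Q): not NE [P1→C gives 8>6]
(B,R): not NE [P2→Q gives 12>3]
(B,S): not NE [P2→Q gives 12>9]
(C,P): not NE [P1→A gives 5>1; P2→R gives 7>1]
(C,Q): NE
(C,R): not NE [P1→B gives 9>8]
(C,S): not NE [P1→B gives 5>1; P2→R gives 7>2]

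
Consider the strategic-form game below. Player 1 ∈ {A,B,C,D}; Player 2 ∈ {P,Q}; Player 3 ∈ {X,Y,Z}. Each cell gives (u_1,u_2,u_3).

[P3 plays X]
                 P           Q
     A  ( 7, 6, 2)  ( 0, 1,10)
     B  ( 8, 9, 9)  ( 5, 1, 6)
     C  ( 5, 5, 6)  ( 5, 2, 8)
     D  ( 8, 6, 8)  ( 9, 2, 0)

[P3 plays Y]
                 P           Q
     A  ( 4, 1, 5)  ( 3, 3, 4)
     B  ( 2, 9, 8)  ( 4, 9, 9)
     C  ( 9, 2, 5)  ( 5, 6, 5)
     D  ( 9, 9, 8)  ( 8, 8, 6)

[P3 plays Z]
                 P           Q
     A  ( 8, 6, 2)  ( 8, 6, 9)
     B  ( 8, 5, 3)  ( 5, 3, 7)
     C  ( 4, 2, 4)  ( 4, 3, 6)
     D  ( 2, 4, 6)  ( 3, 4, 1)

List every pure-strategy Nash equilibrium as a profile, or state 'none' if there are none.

(A,P,X): not NE [P1→D gives 8>7; P3→Y gives 5>2]
(A,P,Y): not NE [P1→D gives 9>4; P2→Q gives 3>1]
(A,P,Z): not NE [P3→Y gives 5>2]
(A,Q,X): not NE [P1→D gives 9>0; P2→P gives 6>1]
(A,Q,Y): not NE [P1→D gives 8>3; P3→X gives 10>4]
(A,Q,Z): not NE [P3→X gives 10>9]
(B,P,X): NE
(B,P,Y): not NE [P1→D gives 9>2; P3→X gives 9>8]
(B,P,Z): not NE [P3→X gives 9>3]
(B,Q,X): not NE [P1→D gives 9>5; P2→P gives 9>1; P3→Y gives 9>6]
(B,Q,Y): not NE [P1→D gives 8>4]
(B,Q,Z): not NE [P1→A gives 8>5; P2→P gives 5>3; P3→Y gives 9>7]
(C,P,X): not NE [P1→D gives 8>5]
(C,P,Y): not NE [P2→Q gives 6>2; P3→X gives 6>5]
(C,P,Z): not NE [P1→B gives 8>4; P2→Q gives 3>2; P3→X gives 6>4]
(C,Q,X): not NE [P1→D gives 9>5; P2→P gives 5>2]
(C,Q,Y): not NE [P1→D gives 8>5; P3→X gives 8>5]
(C,Q,Z): not NE [P1→A gives 8>4; P3→X gives 8>6]
(D,P,X): NE
(D,P,Y): NE
(D,P,Z): not NE [P1→B gives 8>2; P3→Y gives 8>6]
(D,Q,X): not NE [P2→P gives 6>2; P3→Y gives 6>0]
(D,Q,Y): not NE [P2→P gives 9>8]
(D,Q,Z): not NE [P1→A gives 8>3; P3→Y gives 6>1]

Nash profiles: (B,P,X), (D,P,X), (D,P,Y)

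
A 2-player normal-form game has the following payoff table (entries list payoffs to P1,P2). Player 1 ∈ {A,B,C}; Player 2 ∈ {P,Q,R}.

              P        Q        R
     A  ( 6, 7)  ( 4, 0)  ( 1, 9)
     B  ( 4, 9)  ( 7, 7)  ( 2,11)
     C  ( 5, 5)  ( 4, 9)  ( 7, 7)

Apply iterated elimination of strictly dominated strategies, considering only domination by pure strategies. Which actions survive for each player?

P2 drop P (R beats it: A:9>7 B:11>9 C:7>5)
P1 drop A (B beats it: Q:7>4 R:2>1)
P1→{B,C} P2→{Q,R}

Survivors P1:{B,C} P2:{Q,R}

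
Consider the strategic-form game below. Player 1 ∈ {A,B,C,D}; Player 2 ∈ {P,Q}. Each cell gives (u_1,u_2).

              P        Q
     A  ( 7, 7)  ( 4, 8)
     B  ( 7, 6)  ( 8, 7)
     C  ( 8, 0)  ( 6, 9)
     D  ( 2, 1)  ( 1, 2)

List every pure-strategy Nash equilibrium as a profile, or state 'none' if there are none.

PSNE = {(B,Q)}

(A,P): not NE [P1→C gives 8>7; P2→Q gives 8>7]
(A,Q): not NE [P1→B gives 8>4]
(B,P): not NE [P1→C gives 8>7; P2→Q gives 7>6]
(B,Q): NE
(C,P): not NE [P2→Q gives 9>0]
(C,Q): not NE [P1→B gives 8>6]
(D,P): not NE [P1→C gives 8>2; P2→Q gives 2>1]
(D,Q): not NE [P1→B gives 8>1]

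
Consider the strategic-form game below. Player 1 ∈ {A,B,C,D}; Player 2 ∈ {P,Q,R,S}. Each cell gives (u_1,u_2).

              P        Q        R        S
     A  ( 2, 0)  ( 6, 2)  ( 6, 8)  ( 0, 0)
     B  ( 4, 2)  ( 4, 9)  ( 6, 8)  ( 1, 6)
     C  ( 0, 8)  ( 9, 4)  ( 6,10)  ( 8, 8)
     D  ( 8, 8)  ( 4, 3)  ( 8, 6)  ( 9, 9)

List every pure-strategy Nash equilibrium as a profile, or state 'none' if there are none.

(A,P): not NE [P1→D gives 8>2; P2→R gives 8>0]
(A,Q): not NE [P1→C gives 9>6; P2→R gives 8>2]
(A,R): not NE [P1→D gives 8>6]
(A,S): not NE [P1→D gives 9>0; P2→R gives 8>0]
(B,P): not NE [P1→D gives 8>4; P2→Q gives 9>2]
(B,Q): not NE [P1→C gives 9>4]
(B,R): not NE [P1→D gives 8>6; P2→Q gives 9>8]
(B,S): not NE [P1→D gives 9>1; P2→Q gives 9>6]
(C,P): not NE [P1→D gives 8>0; P2→R gives 10>8]
(C,Q): not NE [P2→R gives 10>4]
(C,R): not NE [P1→D gives 8>6]
(C,S): not NE [P1→D gives 9>8; P2→R gives 10>8]
(D,P): not NE [P2→S gives 9>8]
(D,Q): not NE [P1→C gives 9>4; P2→S gives 9>3]
(D,R): not NE [P2→S gives 9>6]
(D,S): NE

NE set: (D,S)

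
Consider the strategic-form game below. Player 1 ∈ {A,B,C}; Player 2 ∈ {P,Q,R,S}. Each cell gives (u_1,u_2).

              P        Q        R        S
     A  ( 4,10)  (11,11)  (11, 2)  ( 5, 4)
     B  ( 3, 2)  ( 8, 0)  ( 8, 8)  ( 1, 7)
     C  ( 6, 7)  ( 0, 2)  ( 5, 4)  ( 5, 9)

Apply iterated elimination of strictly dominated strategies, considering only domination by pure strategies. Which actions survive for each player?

Remaining: P1:{A,C} P2:{P,Q,S}

P1 drop B (A beats it: P:4>3 Q:11>8 R:11>8 S:5>1)
P2 drop R (P beats it: A:10>2 C:7>4)
P1→{A,C} P2→{P,Q,S}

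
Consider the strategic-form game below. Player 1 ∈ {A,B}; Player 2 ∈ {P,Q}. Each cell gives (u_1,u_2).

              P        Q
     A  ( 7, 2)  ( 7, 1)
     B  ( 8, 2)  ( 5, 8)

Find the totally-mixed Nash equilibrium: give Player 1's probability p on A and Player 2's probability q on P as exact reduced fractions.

P1 indiff ⇒ q·7+(1-q)·7 = q·8+(1-q)·5 ⇒ q(-1) = (1-q)(-2) ⇒ q = 2/3
P2 indiff ⇒ p·2+(1-p)·2 = p·1+(1-p)·8 ⇒ p(1) = (1-p)(6) ⇒ p = 6/7

P1 mixes 6/7 on A; P2 mixes 2/3 on P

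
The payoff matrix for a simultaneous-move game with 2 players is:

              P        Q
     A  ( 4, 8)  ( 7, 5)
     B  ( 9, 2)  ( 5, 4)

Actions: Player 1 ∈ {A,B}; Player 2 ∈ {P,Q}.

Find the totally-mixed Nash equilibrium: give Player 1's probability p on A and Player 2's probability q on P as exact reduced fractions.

(p,q) = (2/5, 2/7)

P1 indiff ⇒ q·4+(1-q)·7 = q·9+(1-q)·5 ⇒ q(-5) = (1-q)(-2) ⇒ q = 2/7
P2 indiff ⇒ p·8+(1-p)·2 = p·5+(1-p)·4 ⇒ p(3) = (1-p)(2) ⇒ p = 2/5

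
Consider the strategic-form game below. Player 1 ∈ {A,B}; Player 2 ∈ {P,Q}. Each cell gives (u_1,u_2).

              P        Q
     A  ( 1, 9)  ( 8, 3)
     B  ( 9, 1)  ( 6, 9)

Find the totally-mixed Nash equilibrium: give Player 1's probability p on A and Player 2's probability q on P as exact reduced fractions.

P1 indiff ⇒ q·1+(1-q)·8 = q·9+(1-q)·6 ⇒ q(-8) = (1-q)(-2) ⇒ q = 1/5
P2 indiff ⇒ p·9+(1-p)·1 = p·3+(1-p)·9 ⇒ p(6) = (1-p)(8) ⇒ p = 4/7

(p,q) = (4/7, 1/5)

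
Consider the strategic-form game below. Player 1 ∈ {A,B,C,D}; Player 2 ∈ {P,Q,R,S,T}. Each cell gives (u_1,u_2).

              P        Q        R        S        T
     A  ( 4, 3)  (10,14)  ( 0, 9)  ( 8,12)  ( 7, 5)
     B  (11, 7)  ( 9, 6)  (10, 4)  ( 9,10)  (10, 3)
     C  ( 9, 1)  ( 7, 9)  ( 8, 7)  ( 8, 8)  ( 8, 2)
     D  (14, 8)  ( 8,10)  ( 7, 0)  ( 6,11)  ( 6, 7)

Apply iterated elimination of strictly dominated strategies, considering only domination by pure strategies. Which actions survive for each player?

Remaining: P1:{A,B} P2:{Q,S}

P1 drop C (B beats it: P:11>9 Q:9>7 R:10>8 S:9>8 T:10>8)
P2 drop P (S beats it: A:12>3 B:10>7 D:11>8)
P1 drop D (B beats it: Q:9>8 R:10>7 S:9>6 T:10>6)
P2 drop R (Q beats it: A:14>9 B:6>4)
P2 drop T (Q beats it: A:14>5 B:6>3)
P1→{A,B} P2→{Q,S}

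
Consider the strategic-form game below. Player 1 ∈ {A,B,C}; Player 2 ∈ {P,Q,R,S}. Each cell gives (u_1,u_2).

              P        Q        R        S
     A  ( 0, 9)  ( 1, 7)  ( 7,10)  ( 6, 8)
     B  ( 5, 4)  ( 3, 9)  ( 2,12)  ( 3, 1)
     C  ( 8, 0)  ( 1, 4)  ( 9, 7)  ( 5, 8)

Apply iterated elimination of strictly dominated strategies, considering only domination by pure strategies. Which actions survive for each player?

P2 drop P (R beats it: A:10>9 B:12>4 C:7>0)
P2 drop Q (R beats it: A:10>7 B:12>9 C:7>4)
P1 drop B (A beats it: R:7>2 S:6>3)
P1→{A,C} P2→{R,S}

IESDS → P1:{A,C} P2:{R,S}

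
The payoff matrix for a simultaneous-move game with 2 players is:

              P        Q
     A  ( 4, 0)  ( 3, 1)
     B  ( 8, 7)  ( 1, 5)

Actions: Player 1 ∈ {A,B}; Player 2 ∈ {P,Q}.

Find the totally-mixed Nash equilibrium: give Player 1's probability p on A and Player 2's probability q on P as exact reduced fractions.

p=2/3, q=1/3

P1 indiff ⇒ q·4+(1-q)·3 = q·8+(1-q)·1 ⇒ q(-4) = (1-q)(-2) ⇒ q = 1/3
P2 indiff ⇒ p·0+(1-p)·7 = p·1+(1-p)·5 ⇒ p(-1) = (1-p)(-2) ⇒ p = 2/3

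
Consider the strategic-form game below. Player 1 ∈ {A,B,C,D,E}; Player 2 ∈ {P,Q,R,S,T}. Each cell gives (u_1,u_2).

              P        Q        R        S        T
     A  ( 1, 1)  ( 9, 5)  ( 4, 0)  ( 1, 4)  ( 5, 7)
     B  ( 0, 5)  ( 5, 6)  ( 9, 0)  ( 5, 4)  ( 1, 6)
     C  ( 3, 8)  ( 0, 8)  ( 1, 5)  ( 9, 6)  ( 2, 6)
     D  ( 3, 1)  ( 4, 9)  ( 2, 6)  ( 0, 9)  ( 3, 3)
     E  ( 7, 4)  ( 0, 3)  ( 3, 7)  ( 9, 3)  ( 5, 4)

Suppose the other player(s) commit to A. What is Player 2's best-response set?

P2 best: {T}

u_2(P vs A) = 1
u_2(Q vs A) = 5
u_2(R vs A) = 0
u_2(S vs A) = 4
u_2(T vs A) = 7
max payoff 7 at {T}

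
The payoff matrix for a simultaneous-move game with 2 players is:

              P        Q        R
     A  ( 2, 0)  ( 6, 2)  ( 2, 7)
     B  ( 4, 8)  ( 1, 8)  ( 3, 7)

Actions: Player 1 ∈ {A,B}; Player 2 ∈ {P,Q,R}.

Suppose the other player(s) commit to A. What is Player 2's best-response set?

BR_2 = {R}

u_2(P vs A) = 0
u_2(Q vs A) = 2
u_2(R vs A) = 7
max payoff 7 at {R}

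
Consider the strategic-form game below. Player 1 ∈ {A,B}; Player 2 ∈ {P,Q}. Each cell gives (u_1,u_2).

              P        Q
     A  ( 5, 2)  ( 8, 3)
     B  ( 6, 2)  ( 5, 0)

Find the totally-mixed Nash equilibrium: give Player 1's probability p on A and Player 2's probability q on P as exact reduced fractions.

P1 indiff ⇒ q·5+(1-q)·8 = q·6+(1-q)·5 ⇒ q(-1) = (1-q)(-3) ⇒ q = 3/4
P2 indiff ⇒ p·2+(1-p)·2 = p·3+(1-p)·0 ⇒ p(-1) = (1-p)(-2) ⇒ p = 2/3

P1 mixes 2/3 on A; P2 mixes 3/4 on P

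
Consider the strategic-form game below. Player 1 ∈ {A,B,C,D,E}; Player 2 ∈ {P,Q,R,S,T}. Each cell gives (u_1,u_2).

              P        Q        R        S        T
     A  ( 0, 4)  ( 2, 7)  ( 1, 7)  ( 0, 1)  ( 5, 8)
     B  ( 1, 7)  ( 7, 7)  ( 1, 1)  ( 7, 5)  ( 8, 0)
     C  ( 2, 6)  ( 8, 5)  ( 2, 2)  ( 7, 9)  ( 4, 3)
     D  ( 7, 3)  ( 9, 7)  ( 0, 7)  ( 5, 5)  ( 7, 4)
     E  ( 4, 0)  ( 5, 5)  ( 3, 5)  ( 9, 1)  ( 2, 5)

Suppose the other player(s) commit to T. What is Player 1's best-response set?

u_1(A vs T) = 5
u_1(B vs T) = 8
u_1(C vs T) = 4
u_1(D vs T) = 7
u_1(E vs T) = 2
max payoff 8 at {B}

P1 best: {B}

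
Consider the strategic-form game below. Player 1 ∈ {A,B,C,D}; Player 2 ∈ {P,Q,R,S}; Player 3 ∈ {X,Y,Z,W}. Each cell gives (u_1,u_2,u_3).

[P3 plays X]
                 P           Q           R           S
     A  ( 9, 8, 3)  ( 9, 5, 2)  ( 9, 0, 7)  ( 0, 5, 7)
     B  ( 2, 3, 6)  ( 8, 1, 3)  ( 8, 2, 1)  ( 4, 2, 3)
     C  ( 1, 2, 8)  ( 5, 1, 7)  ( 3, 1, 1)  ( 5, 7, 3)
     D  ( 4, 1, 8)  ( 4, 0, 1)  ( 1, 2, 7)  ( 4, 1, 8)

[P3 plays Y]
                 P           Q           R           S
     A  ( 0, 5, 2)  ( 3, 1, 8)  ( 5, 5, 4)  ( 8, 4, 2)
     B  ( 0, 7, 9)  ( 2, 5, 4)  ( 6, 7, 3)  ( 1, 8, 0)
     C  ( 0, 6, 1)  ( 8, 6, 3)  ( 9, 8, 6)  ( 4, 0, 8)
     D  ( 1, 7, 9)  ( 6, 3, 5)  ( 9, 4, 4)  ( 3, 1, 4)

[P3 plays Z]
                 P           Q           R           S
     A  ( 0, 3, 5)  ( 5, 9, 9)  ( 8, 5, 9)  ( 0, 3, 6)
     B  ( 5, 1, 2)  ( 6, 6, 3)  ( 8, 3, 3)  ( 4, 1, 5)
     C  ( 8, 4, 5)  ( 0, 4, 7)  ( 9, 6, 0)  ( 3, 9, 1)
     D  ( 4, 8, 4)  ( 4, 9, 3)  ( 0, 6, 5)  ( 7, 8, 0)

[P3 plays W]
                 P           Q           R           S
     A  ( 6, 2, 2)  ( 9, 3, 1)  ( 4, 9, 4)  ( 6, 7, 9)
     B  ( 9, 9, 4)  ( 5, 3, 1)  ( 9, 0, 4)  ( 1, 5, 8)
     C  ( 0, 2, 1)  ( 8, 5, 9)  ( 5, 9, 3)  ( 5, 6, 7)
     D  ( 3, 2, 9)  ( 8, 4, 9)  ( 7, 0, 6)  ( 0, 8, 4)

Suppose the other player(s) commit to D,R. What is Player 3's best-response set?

P3 best: {X}

u_3(X vs D,R) = 7
u_3(Y vs D,R) = 4
u_3(Z vs D,R) = 5
u_3(W vs D,R) = 6
max payoff 7 at {X}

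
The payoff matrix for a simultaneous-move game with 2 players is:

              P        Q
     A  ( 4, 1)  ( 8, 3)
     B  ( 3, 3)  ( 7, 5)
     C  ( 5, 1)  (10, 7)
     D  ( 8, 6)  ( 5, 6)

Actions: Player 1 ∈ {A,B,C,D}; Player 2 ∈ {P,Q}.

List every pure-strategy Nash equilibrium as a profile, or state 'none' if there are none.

PSNE = {(C,Q), (D,P)}

(A,P): not NE [P1→D gives 8>4; P2→Q gives 3>1]
(A,Q): not NE [P1→C gives 10>8]
(B,P): not NE [P1→D gives 8>3; P2→Q gives 5>3]
(B,Q): not NE [P1→C gives 10>7]
(C,P): not NE [P1→D gives 8>5; P2→Q gives 7>1]
(C,Q): NE
(D,P): NE
(D,Q): not NE [P1→C gives 10>5]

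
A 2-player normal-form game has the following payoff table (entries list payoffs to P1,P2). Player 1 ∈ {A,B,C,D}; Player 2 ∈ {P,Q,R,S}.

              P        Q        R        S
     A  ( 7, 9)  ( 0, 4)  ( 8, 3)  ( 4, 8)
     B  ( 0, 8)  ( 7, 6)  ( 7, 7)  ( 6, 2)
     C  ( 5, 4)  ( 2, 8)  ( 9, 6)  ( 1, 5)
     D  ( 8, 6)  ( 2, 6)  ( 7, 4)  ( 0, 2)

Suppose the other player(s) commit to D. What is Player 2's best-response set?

u_2(P vs D) = 6
u_2(Q vs D) = 6
u_2(R vs D) = 4
u_2(S vs D) = 2
max payoff 6 at {P,Q}

argmax u_2 = {P,Q}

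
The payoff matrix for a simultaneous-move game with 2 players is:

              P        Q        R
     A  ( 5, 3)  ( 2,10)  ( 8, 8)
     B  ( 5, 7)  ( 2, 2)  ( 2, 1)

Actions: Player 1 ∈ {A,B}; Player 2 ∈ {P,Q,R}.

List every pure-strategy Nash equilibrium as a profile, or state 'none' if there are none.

(A,P): not NE [P2→Q gives 10>3]
(A,Q): NE
(A,R): not NE [P2→Q gives 10>8]
(B,P): NE
(B,Q): not NE [P2→P gives 7>2]
(B,R): not NE [P1→A gives 8>2; P2→P gives 7>1]

NE set: (A,Q), (B,P)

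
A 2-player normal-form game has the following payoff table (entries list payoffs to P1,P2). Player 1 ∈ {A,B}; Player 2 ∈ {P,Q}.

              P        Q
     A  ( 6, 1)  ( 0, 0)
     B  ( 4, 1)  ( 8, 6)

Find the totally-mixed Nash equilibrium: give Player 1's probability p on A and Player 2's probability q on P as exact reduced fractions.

(p,q) = (5/6, 4/5)

P1 indiff ⇒ q·6+(1-q)·0 = q·4+(1-q)·8 ⇒ q(2) = (1-q)(8) ⇒ q = 4/5
P2 indiff ⇒ p·1+(1-p)·1 = p·0+(1-p)·6 ⇒ p(1) = (1-p)(5) ⇒ p = 5/6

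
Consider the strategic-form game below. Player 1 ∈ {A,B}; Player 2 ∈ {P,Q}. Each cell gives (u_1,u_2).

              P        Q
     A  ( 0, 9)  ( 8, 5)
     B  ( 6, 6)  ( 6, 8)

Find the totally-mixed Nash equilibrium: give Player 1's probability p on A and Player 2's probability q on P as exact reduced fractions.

P1 mixes 1/3 on A; P2 mixes 1/4 on P

P1 indiff ⇒ q·0+(1-q)·8 = q·6+(1-q)·6 ⇒ q(-6) = (1-q)(-2) ⇒ q = 1/4
P2 indiff ⇒ p·9+(1-p)·6 = p·5+(1-p)·8 ⇒ p(4) = (1-p)(2) ⇒ p = 1/3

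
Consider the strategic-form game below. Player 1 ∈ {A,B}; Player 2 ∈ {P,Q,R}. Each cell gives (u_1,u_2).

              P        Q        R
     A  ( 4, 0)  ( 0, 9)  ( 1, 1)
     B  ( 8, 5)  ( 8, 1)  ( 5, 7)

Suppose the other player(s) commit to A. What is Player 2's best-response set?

u_2(P vs A) = 0
u_2(Q vs A) = 9
u_2(R vs A) = 1
max payoff 9 at {Q}

P2 best: {Q}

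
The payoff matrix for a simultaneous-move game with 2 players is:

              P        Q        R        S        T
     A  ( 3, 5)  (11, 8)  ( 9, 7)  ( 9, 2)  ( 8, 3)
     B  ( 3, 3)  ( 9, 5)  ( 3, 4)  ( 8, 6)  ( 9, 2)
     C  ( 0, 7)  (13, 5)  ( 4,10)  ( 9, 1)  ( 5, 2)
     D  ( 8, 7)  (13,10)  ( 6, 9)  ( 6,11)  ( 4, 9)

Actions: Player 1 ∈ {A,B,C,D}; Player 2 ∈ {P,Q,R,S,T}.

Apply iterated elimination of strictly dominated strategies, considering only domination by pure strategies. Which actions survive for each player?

Remaining: P1:{A,C,D} P2:{Q,R,S}

P2 drop P (R beats it: A:7>5 B:4>3 C:10>7 D:9>7)
P2 drop T (Q beats it: A:8>3 B:5>2 C:5>2 D:10>9)
P1 drop B (A beats it: Q:11>9 R:9>3 S:9>8)
P1→{A,C,D} P2→{Q,R,S}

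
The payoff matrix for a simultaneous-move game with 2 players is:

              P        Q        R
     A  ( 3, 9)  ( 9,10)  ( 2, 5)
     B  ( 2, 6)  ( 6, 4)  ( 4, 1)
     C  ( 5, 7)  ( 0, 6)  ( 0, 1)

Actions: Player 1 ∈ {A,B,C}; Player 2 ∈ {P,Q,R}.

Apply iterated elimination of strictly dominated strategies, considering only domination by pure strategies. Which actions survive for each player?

P2 drop R (P beats it: A:9>5 B:6>1 C:7>1)
P1 drop B (A beats it: P:3>2 Q:9>6)
P1→{A,C} P2→{P,Q}

Remaining: P1:{A,C} P2:{P,Q}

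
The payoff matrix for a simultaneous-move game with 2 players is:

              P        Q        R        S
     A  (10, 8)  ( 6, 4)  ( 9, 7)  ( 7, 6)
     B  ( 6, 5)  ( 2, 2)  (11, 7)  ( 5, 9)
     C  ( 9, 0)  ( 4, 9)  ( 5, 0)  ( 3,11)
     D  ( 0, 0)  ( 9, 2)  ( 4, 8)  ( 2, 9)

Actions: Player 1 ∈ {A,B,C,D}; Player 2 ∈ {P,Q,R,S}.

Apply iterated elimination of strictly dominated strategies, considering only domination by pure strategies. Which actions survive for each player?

Remaining: P1:{A,B} P2:{P,R,S}

P1 drop C (A beats it: P:10>9 Q:6>4 R:9>5 S:7>3)
P2 drop Q (R beats it: A:7>4 B:7>2 D:8>2)
P1 drop D (A beats it: P:10>0 R:9>4 S:7>2)
P1→{A,B} P2→{P,R,S}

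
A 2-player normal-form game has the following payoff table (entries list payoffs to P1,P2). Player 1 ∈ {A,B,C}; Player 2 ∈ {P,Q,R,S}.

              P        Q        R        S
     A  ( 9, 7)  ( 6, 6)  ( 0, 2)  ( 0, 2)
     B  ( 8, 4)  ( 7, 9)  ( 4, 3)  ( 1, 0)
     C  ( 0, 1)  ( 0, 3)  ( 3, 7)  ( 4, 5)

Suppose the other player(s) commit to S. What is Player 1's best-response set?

argmax u_1 = {C}

u_1(A vs S) = 0
u_1(B vs S) = 1
u_1(C vs S) = 4
max payoff 4 at {C}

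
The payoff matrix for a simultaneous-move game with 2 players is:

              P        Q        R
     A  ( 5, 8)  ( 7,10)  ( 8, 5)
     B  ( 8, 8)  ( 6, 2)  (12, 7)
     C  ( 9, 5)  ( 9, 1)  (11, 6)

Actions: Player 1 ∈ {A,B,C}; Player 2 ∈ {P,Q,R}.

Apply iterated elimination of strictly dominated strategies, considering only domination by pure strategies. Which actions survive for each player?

Remaining: P1:{B,C} P2:{P,R}

P1 drop A (C beats it: P:9>5 Q:9>7 R:11>8)
P2 drop Q (P beats it: B:8>2 C:5>1)
P1→{B,C} P2→{P,R}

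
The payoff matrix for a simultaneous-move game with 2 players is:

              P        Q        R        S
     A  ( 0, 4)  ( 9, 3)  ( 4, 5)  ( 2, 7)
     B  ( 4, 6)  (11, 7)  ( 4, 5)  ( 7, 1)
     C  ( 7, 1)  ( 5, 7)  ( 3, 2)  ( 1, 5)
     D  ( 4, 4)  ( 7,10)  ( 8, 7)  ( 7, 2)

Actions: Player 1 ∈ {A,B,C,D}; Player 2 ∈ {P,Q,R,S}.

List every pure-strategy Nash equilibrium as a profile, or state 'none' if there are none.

Nash profiles: (B,Q)

(A,P): not NE [P1→C gives 7>0; P2→S gives 7>4]
(A,Q): not NE [P1→B gives 11>9; P2→S gives 7>3]
(A,R): not NE [P1→D gives 8>4; P2→S gives 7>5]
(A,S): not NE [P1→D gives 7>2]
(B,P): not NE [P1→C gives 7>4; P2→Q gives 7>6]
(B,Q): NE
(B,R): not NE [P1→D gives 8>4; P2→Q gives 7>5]
(B,S): not NE [P2→Q gives 7>1]
(C,P): not NE [P2→Q gives 7>1]
(C,Q): not NE [P1→B gives 11>5]
(C,R): not NE [P1→D gives 8>3; P2→Q gives 7>2]
(C,S): not NE [P1→D gives 7>1; P2→Q gives 7>5]
(D,P): not NE [P1→C gives 7>4; P2→Q gives 10>4]
(D,Q): not NE [P1→B gives 11>7]
(D,R): not NE [P2→Q gives 10>7]
(D,S): not NE [P2→Q gives 10>2]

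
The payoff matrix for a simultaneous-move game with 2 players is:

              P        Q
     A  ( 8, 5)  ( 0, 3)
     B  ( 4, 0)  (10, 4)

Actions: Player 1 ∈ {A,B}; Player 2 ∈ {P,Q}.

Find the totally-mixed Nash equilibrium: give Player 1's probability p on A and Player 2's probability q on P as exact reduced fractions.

P1 indiff ⇒ q·8+(1-q)·0 = q·4+(1-q)·10 ⇒ q(4) = (1-q)(10) ⇒ q = 5/7
P2 indiff ⇒ p·5+(1-p)·0 = p·3+(1-p)·4 ⇒ p(2) = (1-p)(4) ⇒ p = 2/3

p=2/3, q=5/7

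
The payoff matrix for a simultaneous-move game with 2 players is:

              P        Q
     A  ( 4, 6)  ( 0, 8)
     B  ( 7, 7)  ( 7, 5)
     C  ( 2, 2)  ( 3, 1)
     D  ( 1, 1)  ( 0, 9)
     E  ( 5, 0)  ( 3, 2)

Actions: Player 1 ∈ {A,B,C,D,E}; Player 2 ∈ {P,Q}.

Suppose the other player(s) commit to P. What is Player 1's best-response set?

P1 best: {B}

u_1(A vs P) = 4
u_1(B vs P) = 7
u_1(C vs P) = 2
u_1(D vs P) = 1
u_1(E vs P) = 5
max payoff 7 at {B}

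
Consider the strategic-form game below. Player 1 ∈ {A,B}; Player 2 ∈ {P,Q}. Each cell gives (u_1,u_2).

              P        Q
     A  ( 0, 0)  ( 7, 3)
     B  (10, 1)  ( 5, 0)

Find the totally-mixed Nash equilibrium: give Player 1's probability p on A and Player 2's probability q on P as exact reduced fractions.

P1 mixes 1/4 on A; P2 mixes 1/6 on P

P1 indiff ⇒ q·0+(1-q)·7 = q·10+(1-q)·5 ⇒ q(-10) = (1-q)(-2) ⇒ q = 1/6
P2 indiff ⇒ p·0+(1-p)·1 = p·3+(1-p)·0 ⇒ p(-3) = (1-p)(-1) ⇒ p = 1/4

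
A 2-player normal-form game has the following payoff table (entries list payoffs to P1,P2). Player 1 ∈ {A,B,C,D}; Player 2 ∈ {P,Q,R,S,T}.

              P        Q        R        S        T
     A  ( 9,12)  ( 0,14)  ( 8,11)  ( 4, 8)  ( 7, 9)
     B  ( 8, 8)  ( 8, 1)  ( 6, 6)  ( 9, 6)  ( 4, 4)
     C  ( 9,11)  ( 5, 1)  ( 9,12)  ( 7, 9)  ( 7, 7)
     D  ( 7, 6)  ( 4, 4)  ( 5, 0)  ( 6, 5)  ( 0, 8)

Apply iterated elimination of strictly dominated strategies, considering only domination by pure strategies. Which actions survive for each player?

P1 drop D (B beats it: P:8>7 Q:8>4 R:6>5 S:9>6 T:4>0)
P2 drop S (P beats it: A:12>8 B:8>6 C:11>9)
P2 drop T (P beats it: A:12>9 B:8>4 C:11>7)
P1→{A,B,C} P2→{P,Q,R}

IESDS → P1:{A,B,C} P2:{P,Q,R}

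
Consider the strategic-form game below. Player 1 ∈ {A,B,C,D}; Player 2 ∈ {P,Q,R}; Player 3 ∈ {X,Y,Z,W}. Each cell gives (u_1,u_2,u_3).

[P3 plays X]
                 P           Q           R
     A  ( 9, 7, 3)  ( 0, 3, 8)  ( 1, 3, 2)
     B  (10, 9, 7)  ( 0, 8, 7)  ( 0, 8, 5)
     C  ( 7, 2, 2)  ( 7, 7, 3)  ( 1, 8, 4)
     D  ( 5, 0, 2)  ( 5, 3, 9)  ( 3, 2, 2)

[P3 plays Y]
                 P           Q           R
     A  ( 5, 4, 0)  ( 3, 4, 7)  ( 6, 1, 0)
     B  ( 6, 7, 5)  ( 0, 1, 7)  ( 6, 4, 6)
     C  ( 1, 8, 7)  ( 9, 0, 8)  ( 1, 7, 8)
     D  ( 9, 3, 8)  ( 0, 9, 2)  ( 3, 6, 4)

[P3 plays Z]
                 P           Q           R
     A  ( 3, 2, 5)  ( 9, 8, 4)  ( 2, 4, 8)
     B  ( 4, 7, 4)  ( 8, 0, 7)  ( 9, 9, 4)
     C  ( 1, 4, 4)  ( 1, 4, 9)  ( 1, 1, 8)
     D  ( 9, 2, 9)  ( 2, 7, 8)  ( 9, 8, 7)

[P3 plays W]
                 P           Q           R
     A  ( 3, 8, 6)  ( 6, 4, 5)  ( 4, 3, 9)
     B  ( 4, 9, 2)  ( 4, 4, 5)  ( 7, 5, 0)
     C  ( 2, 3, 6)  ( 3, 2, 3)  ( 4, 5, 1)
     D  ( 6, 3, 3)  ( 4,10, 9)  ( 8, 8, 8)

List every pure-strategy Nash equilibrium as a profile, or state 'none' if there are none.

PSNE = {(B,P,X)}

(A,P,X): not NE [P1→B gives 10>9; P3→W gives 6>3]
(A,P,Y): not NE [P1→D gives 9>5; P3→W gives 6>0]
(A,P,Z): not NE [P1→D gives 9>3; P2→Q gives 8>2; P3→W gives 6>5]
(A,P,W): not NE [P1→D gives 6>3]
(A,Q,X): not NE [P1→C gives 7>0; P2→P gives 7>3]
(A,Q,Y): not NE [P1→C gives 9>3; P3→X gives 8>7]
(A,Q,Z): not NE [P3→X gives 8>4]
(A,Q,W): not NE [P2→P gives 8>4; P3→X gives 8>5]
(A,R,X): not NE [P1→D gives 3>1; P2→P gives 7>3; P3→W gives 9>2]
(A,R,Y): not NE [P2→Q gives 4>1; P3→W gives 9>0]
(A,R,Z): not NE [P1→D gives 9>2; P2→Q gives 8>4; P3→W gives 9>8]
(A,R,W): not NE [P1→D gives 8>4; P2→P gives 8>3]
(B,P,X): NE
(B,P,Y): not NE [P1→D gives 9>6; P3→X gives 7>5]
(B,P,Z): not NE [P1→D gives 9>4; P2→R gives 9>7; P3→X gives 7>4]
(B,P,W): not NE [P1→D gives 6>4; P3→X gives 7>2]
(B,Q,X): not NE [P1→C gives 7>0; P2→P gives 9>8]
(B,Q,Y): not NE [P1→C gives 9>0; P2→P gives 7>1]
(B,Q,Z): not NE [P1→A gives 9>8; P2→R gives 9>0]
(B,Q,W): not NE [P1→A gives 6>4; P2→P gives 9>4; P3→Z gives 7>5]
(B,R,X): not NE [P1→D gives 3>0; P2→P gives 9>8; P3→Y gives 6>5]
(B,R,Y): not NE [P2→P gives 7>4]
(B,R,Z): not NE [P3→Y gives 6>4]
(B,R,W): not NE [P1→D gives 8>7; P2→P gives 9>5; P3→Y gives 6>0]
(C,P,X): not NE [P1→B gives 10>7; P2→R gives 8>2; P3→Y gives 7>2]
(C,P,Y): not NE [P1→D gives 9>1]
(C,P,Z): not NE [P1→D gives 9>1; P3→Y gives 7>4]
(C,P,W): not NE [P1→D gives 6>2; P2→R gives 5>3; P3→Y gives 7>6]
(C,Q,X): not NE [P2→R gives 8>7; P3→Z gives 9>3]
(C,Q,Y): not NE [P2→P gives 8>0; P3→Z gives 9>8]
(C,Q,Z): not NE [P1→A gives 9>1]
(C,Q,W): not NE [P1→A gives 6>3; P2→R gives 5>2; P3→Z gives 9>3]
(C,R,X): not NE [P1→D gives 3>1; P3→Z gives 8>4]
(C,R,Y): not NE [P1→B gives 6>1; P2→P gives 8>7]
(C,R,Z): not NE [P1→D gives 9>1; P2→Q gives 4>1]
(C,R,W): not NE [P1→D gives 8>4; P3→Z gives 8>1]
(D,P,X): not NE [P1→B gives 10>5; P2→Q gives 3>0; P3→Z gives 9>2]
(D,P,Y): not NE [P2→Q gives 9>3; P3→Z gives 9>8]
(D,P,Z): not NE [P2→R gives 8>2]
(D,P,W): not NE [P2→Q gives 10>3; P3→Z gives 9>3]
(D,Q,X): not NE [P1→C gives 7>5]
(D,Q,Y): not NE [P1→C gives 9>0; P3→W gives 9>2]
(D,Q,Z): not NE [P1→A gives 9>2; P2→R gives 8>7; P3→W gives 9>8]
(D,Q,W): not NE [P1→A gives 6>4]
(D,R,X): not NE [P2→Q gives 3>2; P3→W gives 8>2]
(D,R,Y): not NE [P1→B gives 6>3; P2→Q gives 9>6; P3→W gives 8>4]
(D,R,Z): not NE [P3→W gives 8>7]
(D,R,W): not NE [P2→Q gives 10>8]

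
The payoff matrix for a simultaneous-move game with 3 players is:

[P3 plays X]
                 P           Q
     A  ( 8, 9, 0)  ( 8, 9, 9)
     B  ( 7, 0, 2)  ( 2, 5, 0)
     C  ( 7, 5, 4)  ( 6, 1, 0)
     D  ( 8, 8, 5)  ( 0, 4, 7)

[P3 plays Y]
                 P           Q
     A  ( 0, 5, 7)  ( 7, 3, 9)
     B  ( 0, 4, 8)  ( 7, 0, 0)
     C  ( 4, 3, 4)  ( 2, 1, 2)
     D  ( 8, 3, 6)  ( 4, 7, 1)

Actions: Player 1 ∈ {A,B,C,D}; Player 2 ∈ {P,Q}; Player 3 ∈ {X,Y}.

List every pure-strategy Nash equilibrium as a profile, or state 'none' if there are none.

(A,P,X): not NE [P3→Y gives 7>0]
(A,P,Y): not NE [P1→D gives 8>0]
(A,Q,X): NE
(A,Q,Y): not NE [P2→P gives 5>3]
(B,P,X): not NE [P1→D gives 8>7; P2→Q gives 5>0; P3→Y gives 8>2]
(B,P,Y): not NE [P1→D gives 8>0]
(B,Q,X): not NE [P1→A gives 8>2]
(B,Q,Y): not NE [P2→P gives 4>0]
(C,P,X): not NE [P1→D gives 8>7]
(C,P,Y): not NE [P1→D gives 8>4]
(C,Q,X): not NE [P1→A gives 8>6; P2→P gives 5>1; P3→Y gives 2>0]
(C,Q,Y): not NE [P1→B gives 7>2; P2→P gives 3>1]
(D,P,X): not NE [P3→Y gives 6>5]
(D,P,Y): not NE [P2→Q gives 7>3]
(D,Q,X): not NE [P1→A gives 8>0; P2→P gives 8>4]
(D,Q,Y): not NE [P1→B gives 7>4; P3→X gives 7>1]

NE set: (A,Q,X)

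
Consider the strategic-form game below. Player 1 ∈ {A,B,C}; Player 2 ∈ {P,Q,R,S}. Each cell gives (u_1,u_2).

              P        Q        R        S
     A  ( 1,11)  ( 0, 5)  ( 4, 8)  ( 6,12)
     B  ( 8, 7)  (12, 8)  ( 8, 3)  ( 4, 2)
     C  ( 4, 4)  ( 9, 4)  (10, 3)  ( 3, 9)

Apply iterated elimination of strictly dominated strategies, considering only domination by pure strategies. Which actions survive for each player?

Survivors P1:{A,B} P2:{P,Q,S}

P2 drop R (P beats it: A:11>8 B:7>3 C:4>3)
P1 drop C (B beats it: P:8>4 Q:12>9 S:4>3)
P1→{A,B} P2→{P,Q,S}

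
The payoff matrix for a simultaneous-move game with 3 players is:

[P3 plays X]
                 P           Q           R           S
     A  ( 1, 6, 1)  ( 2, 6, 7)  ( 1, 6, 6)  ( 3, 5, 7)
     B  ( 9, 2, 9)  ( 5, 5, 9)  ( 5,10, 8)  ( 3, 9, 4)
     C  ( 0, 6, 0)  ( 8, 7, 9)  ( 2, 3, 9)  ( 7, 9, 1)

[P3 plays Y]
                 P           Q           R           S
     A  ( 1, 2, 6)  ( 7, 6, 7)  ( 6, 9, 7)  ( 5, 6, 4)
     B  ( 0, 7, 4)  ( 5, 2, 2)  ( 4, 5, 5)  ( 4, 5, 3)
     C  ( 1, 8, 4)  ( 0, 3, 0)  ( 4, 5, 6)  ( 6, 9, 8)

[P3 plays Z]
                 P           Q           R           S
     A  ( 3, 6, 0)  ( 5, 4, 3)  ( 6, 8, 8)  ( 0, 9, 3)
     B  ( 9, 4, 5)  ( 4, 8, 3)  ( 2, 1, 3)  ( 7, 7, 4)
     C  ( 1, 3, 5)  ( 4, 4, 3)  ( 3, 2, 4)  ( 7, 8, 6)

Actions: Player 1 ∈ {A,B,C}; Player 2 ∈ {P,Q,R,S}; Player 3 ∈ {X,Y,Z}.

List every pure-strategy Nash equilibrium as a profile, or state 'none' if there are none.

Nash profiles: (B,R,X), (C,S,Y)

(A,P,X): not NE [P1→B gives 9>1; P3→Y gives 6>1]
(A,P,Y): not NE [P2→R gives 9>2]
(A,P,Z): not NE [P1→B gives 9>3; P2→S gives 9>6; P3→Y gives 6>0]
(A,Q,X): not NE [P1→C gives 8>2]
(A,Q,Y): not NE [P2→R gives 9>6]
(A,Q,Z): not NE [P2→S gives 9>4; P3→Y gives 7>3]
(A,R,X): not NE [P1→B gives 5>1; P3→Z gives 8>6]
(A,R,Y): not NE [P3→Z gives 8>7]
(A,R,Z): not NE [P2→S gives 9>8]
(A,S,X): not NE [P1→C gives 7>3; P2→R gives 6>5]
(A,S,Y): not NE [P1→C gives 6>5; P2→R gives 9>6; P3→X gives 7>4]
(A,S,Z): not NE [P1→C gives 7>0; P3→X gives 7>3]
(B,P,X): not NE [P2→R gives 10>2]
(B,P,Y): not NE [P1→C gives 1>0; P3→X gives 9>4]
(B,P,Z): not NE [P2→Q gives 8>4; P3→X gives 9>5]
(B,Q,X): not NE [P1→C gives 8>5; P2→R gives 10>5]
(B,Q,Y): not NE [P1→A gives 7>5; P2→P gives 7>2; P3→X gives 9>2]
(B,Q,Z): not NE [P1→A gives 5>4; P3→X gives 9>3]
(B,R,X): NE
(B,R,Y): not NE [P1→A gives 6>4; P2→P gives 7>5; P3→X gives 8>5]
(B,R,Z): not NE [P1→A gives 6>2; P2→Q gives 8>1; P3→X gives 8>3]
(B,S,X): not NE [P1→C gives 7>3; P2→R gives 10>9]
(B,S,Y): not NE [P1→C gives 6>4; P2→P gives 7>5; P3→Z gives 4>3]
(B,S,Z): not NE [P2→Q gives 8>7]
(C,P,X): not NE [P1→B gives 9>0; P2→S gives 9>6; P3→Z gives 5>0]
(C,P,Y): not NE [P2→S gives 9>8; P3→Z gives 5>4]
(C,P,Z): not NE [P1→B gives 9>1; P2→S gives 8>3]
(C,Q,X): not NE [P2→S gives 9>7]
(C,Q,Y): not NE [P1→A gives 7>0; P2→S gives 9>3; P3→X gives 9>0]
(C,Q,Z): not NE [P1→A gives 5>4; P2→S gives 8>4; P3→X gives 9>3]
(C,R,X): not NE [P1→B gives 5>2; P2→S gives 9>3]
(C,R,Y): not NE [P1→A gives 6>4; P2→S gives 9>5; P3→X gives 9>6]
(C,R,Z): not NE [P1→A gives 6>3; P2→S gives 8>2; P3→X gives 9>4]
(C,S,X): not NE [P3→Y gives 8>1]
(C,S,Y): NE
(C,S,Z): not NE [P3→Y gives 8>6]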